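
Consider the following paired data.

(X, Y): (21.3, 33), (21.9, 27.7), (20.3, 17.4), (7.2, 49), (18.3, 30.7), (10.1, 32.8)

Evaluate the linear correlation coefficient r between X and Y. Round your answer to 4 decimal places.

-0.7449

n = 6, ΣX = 99.1, ΣY = 190.6, ΣX² = 1834.13, ΣY² = 6578.38, ΣXY = 2908.64
nΣXY − ΣXΣY = 17451.84 − 18888.46 = -1436.62
nΣX² − (ΣX)² = 11004.78 − 9820.81 = 1183.97; nΣY² − (ΣY)² = 39470.28 − 36328.36 = 3141.92
r = -1436.62 / √(1183.97 × 3141.92) = -1436.62 / 1928.7143 ≈ -0.7449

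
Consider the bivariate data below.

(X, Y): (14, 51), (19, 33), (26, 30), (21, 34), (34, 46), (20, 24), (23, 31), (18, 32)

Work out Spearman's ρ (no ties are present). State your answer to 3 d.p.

Rank X: 1, 3, 7, 5, 8, 4, 6, 2
Rank Y: 8, 5, 2, 6, 7, 1, 3, 4
d = rank(X) − rank(Y): -7, -2, 5, -1, 1, 3, 3, -2; Σd² = 102
ρ = 1 − 6Σd² / [n(n²−1)] = 1 − 6×102 / (8×63) = 1 − 612/504 ≈ -0.214

-0.214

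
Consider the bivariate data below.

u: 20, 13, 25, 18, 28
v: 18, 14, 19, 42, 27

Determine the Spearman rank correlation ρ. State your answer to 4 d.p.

Rank u: 3, 1, 4, 2, 5
Rank v: 2, 1, 3, 5, 4
d = rank(u) − rank(v): 1, 0, 1, -3, 1; Σd² = 12
ρ = 1 − 6Σd² / [n(n²−1)] = 1 − 6×12 / (5×24) = 1 − 72/120 ≈ 0.4000

0.4000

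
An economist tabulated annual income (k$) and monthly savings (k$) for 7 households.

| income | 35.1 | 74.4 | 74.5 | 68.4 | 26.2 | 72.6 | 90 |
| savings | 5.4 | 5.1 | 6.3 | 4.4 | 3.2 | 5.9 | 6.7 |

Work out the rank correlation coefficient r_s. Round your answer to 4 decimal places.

Rank income: 2, 5, 6, 3, 1, 4, 7
Rank savings: 4, 3, 6, 2, 1, 5, 7
d = rank(income) − rank(savings): -2, 2, 0, 1, 0, -1, 0; Σd² = 10
ρ = 1 − 6Σd² / [n(n²−1)] = 1 − 6×10 / (7×48) = 1 − 60/336 ≈ 0.8214

0.8214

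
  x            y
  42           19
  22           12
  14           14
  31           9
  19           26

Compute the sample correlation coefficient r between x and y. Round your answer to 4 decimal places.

n = 5, Σx = 128, Σy = 80, Σx² = 3766, Σy² = 1458, Σxy = 2031
nΣxy − ΣxΣy = 10155 − 10240 = -85
nΣx² − (Σx)² = 18830 − 16384 = 2446; nΣy² − (Σy)² = 7290 − 6400 = 890
r = -85 / √(2446 × 890) = -85 / 1475.4457 ≈ -0.0576

-0.0576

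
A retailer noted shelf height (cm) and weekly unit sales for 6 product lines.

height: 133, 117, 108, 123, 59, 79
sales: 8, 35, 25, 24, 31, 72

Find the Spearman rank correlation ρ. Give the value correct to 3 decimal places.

-0.714

Rank height: 6, 4, 3, 5, 1, 2
Rank sales: 1, 5, 3, 2, 4, 6
d = rank(height) − rank(sales): 5, -1, 0, 3, -3, -4; Σd² = 60
ρ = 1 − 6Σd² / [n(n²−1)] = 1 − 6×60 / (6×35) = 1 − 360/210 ≈ -0.714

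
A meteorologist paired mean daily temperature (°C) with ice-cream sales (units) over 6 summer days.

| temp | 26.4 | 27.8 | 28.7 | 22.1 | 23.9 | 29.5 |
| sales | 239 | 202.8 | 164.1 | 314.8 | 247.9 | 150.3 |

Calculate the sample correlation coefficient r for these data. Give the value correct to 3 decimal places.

-0.967

n = 6, Σx = 158.4, Σy = 1318.9, Σx² = 4223.36, Σy² = 308321.19, Σxy = 33972.85
nΣxy − ΣxΣy = 203837.1 − 208913.76 = -5076.66
nΣx² − (Σx)² = 25340.16 − 25090.56 = 249.6; nΣy² − (Σy)² = 1849927.14 − 1739497.21 = 110429.93
r = -5076.66 / √(249.6 × 110429.93) = -5076.66 / 5250.0772 ≈ -0.967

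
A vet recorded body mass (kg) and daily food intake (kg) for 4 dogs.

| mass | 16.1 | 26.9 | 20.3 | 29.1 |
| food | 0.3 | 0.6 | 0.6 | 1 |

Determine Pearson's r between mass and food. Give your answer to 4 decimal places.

n = 4, Σx = 92.4, Σy = 2.5, Σx² = 2241.72, Σy² = 1.81, Σxy = 62.25
nΣxy − ΣxΣy = 249 − 231 = 18
nΣx² − (Σx)² = 8966.88 − 8537.76 = 429.12; nΣy² − (Σy)² = 7.24 − 6.25 = 0.99
r = 18 / √(429.12 × 0.99) = 18 / 20.6114 ≈ 0.8733

0.8733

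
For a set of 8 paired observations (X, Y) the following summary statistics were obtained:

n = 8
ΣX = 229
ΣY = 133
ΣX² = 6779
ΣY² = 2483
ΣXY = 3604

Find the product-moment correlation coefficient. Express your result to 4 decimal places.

r = (nΣXY − ΣXΣY) / √[(nΣX² − (ΣX)²)(nΣY² − (ΣY)²)]
Numerator: 8×3604 − 229×133 = -1625
Denominator: √[(54232 − 52441)(19864 − 17689)] = √[1791 × 2175] = 1973.6831
r = -1625 / 1973.6831 ≈ -0.8233

-0.8233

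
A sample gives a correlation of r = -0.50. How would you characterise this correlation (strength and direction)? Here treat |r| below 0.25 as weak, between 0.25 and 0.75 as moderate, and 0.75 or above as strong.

moderate negative

r = -0.50 < 0 so the relationship is negative.
|r| = 0.50, which falls in the moderate range.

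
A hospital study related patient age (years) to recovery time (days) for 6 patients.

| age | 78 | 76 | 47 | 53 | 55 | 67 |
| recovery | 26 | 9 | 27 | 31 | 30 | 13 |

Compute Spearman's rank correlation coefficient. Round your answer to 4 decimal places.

-0.6571

Rank age: 6, 5, 1, 2, 3, 4
Rank recovery: 3, 1, 4, 6, 5, 2
d = rank(age) − rank(recovery): 3, 4, -3, -4, -2, 2; Σd² = 58
ρ = 1 − 6Σd² / [n(n²−1)] = 1 − 6×58 / (6×35) = 1 − 348/210 ≈ -0.6571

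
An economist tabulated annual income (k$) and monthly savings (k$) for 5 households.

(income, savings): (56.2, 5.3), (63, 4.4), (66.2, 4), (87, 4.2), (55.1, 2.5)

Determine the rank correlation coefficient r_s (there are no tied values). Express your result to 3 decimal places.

Rank income: 2, 3, 4, 5, 1
Rank savings: 5, 4, 2, 3, 1
d = rank(income) − rank(savings): -3, -1, 2, 2, 0; Σd² = 18
ρ = 1 − 6Σd² / [n(n²−1)] = 1 − 6×18 / (5×24) = 1 − 108/120 ≈ 0.100

0.100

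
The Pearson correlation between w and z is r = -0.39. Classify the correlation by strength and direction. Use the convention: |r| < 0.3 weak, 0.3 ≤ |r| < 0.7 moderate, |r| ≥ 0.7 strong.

r = -0.39 < 0 so the relationship is negative.
|r| = 0.39, which falls in the moderate range.

moderate negative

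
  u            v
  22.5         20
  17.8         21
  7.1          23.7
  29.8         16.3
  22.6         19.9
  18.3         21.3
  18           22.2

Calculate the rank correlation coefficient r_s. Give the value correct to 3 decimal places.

-0.893

Rank u: 5, 2, 1, 7, 6, 4, 3
Rank v: 3, 4, 7, 1, 2, 5, 6
d = rank(u) − rank(v): 2, -2, -6, 6, 4, -1, -3; Σd² = 106
ρ = 1 − 6Σd² / [n(n²−1)] = 1 − 6×106 / (7×48) = 1 − 636/336 ≈ -0.893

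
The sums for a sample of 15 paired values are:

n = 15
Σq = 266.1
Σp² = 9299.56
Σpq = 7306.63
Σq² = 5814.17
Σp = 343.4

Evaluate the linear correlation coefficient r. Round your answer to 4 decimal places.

0.9687

r = (nΣpq − ΣpΣq) / √[(nΣp² − (Σp)²)(nΣq² − (Σq)²)]
Numerator: 15×7306.63 − 343.4×266.1 = 18220.71
Denominator: √[(139493.4 − 117923.56)(87212.55 − 70809.21)] = √[21569.84 × 16403.34] = 18810.0351
r = 18220.71 / 18810.0351 ≈ 0.9687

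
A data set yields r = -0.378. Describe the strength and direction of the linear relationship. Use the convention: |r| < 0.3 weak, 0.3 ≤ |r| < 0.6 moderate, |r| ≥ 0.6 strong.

moderate negative

r = -0.378 < 0 so the relationship is negative.
|r| = 0.378, which falls in the moderate range.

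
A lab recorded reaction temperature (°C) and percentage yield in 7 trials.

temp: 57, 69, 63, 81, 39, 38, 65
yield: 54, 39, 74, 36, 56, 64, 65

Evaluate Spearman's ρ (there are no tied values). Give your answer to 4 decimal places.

-0.4643

Rank temp: 3, 6, 4, 7, 2, 1, 5
Rank yield: 3, 2, 7, 1, 4, 5, 6
d = rank(temp) − rank(yield): 0, 4, -3, 6, -2, -4, -1; Σd² = 82
ρ = 1 − 6Σd² / [n(n²−1)] = 1 − 6×82 / (7×48) = 1 − 492/336 ≈ -0.4643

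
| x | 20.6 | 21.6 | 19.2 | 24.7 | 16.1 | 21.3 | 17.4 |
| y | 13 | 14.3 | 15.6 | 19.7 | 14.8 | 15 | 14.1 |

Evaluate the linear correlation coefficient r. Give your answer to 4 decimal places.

n = 7, Σx = 140.9, Σy = 106.5, Σx² = 2885.31, Σy² = 1647.79, Σxy = 2165.91
nΣxy − ΣxΣy = 15161.37 − 15005.85 = 155.52
nΣx² − (Σx)² = 20197.17 − 19852.81 = 344.36; nΣy² − (Σy)² = 11534.53 − 11342.25 = 192.28
r = 155.52 / √(344.36 × 192.28) = 155.52 / 257.3199 ≈ 0.6044

0.6044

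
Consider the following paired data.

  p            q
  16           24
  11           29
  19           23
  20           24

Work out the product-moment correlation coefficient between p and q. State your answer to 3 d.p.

-0.914

n = 4, Σp = 66, Σq = 100, Σp² = 1138, Σq² = 2522, Σpq = 1620
nΣpq − ΣpΣq = 6480 − 6600 = -120
nΣp² − (Σp)² = 4552 − 4356 = 196; nΣq² − (Σq)² = 10088 − 10000 = 88
r = -120 / √(196 × 88) = -120 / 131.3316 ≈ -0.914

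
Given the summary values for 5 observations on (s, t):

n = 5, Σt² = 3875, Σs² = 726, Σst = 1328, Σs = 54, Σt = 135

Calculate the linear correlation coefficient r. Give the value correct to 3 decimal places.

r = (nΣst − ΣsΣt) / √[(nΣs² − (Σs)²)(nΣt² − (Σt)²)]
Numerator: 5×1328 − 54×135 = -650
Denominator: √[(3630 − 2916)(19375 − 18225)] = √[714 × 1150] = 906.1457
r = -650 / 906.1457 ≈ -0.717

-0.717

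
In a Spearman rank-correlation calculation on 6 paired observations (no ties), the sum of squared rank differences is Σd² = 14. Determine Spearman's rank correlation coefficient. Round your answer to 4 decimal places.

0.6000

ρ = 1 − 6Σd² / [n(n²−1)] = 1 − 6×14 / (6×35)
  = 1 − 84/210 = 1 − 0.40000 ≈ 0.6000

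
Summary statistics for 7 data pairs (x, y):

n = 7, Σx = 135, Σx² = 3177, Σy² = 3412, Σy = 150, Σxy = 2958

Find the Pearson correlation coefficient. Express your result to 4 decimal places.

0.1935

r = (nΣxy − ΣxΣy) / √[(nΣx² − (Σx)²)(nΣy² − (Σy)²)]
Numerator: 7×2958 − 135×150 = 456
Denominator: √[(22239 − 18225)(23884 − 22500)] = √[4014 × 1384] = 2356.9845
r = 456 / 2356.9845 ≈ 0.1935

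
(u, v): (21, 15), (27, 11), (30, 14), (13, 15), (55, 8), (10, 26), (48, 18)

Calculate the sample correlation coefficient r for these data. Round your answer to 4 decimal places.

n = 7, Σu = 204, Σv = 107, Σu² = 7668, Σv² = 1831, Σuv = 2791
nΣuv − ΣuΣv = 19537 − 21828 = -2291
nΣu² − (Σu)² = 53676 − 41616 = 12060; nΣv² − (Σv)² = 12817 − 11449 = 1368
r = -2291 / √(12060 × 1368) = -2291 / 4061.7829 ≈ -0.5640

-0.5640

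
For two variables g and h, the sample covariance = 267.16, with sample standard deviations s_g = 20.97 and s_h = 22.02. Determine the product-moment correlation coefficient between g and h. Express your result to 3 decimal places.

r = Cov(g,h) / (s_g · s_h) = 267.16 / (20.97 × 22.02)
  = 267.16 / 461.7594 ≈ 0.579

0.579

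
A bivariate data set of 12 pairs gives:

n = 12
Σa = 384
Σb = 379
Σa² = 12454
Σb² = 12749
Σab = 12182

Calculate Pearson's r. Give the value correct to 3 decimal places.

0.150

r = (nΣab − ΣaΣb) / √[(nΣa² − (Σa)²)(nΣb² − (Σb)²)]
Numerator: 12×12182 − 384×379 = 648
Denominator: √[(149448 − 147456)(152988 − 143641)] = √[1992 × 9347] = 4314.9999
r = 648 / 4314.9999 ≈ 0.150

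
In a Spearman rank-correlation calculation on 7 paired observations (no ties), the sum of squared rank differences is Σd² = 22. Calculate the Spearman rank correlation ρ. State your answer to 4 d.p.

ρ = 1 − 6Σd² / [n(n²−1)] = 1 − 6×22 / (7×48)
  = 1 − 132/336 = 1 − 0.39286 ≈ 0.6071

0.6071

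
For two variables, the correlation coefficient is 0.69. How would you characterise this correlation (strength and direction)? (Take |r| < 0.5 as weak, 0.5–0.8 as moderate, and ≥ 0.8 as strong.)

moderate positive

r = 0.69 > 0 so the relationship is positive.
|r| = 0.69, which falls in the moderate range.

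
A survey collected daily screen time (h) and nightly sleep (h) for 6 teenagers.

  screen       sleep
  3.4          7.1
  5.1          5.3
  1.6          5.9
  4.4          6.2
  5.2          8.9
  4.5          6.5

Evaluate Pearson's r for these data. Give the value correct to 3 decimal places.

0.293

n = 6, Σx = 24.2, Σy = 39.9, Σx² = 106.78, Σy² = 273.21, Σxy = 163.42
nΣxy − ΣxΣy = 980.52 − 965.58 = 14.94
nΣx² − (Σx)² = 640.68 − 585.64 = 55.04; nΣy² − (Σy)² = 1639.26 − 1592.01 = 47.25
r = 14.94 / √(55.04 × 47.25) = 14.94 / 50.9965 ≈ 0.293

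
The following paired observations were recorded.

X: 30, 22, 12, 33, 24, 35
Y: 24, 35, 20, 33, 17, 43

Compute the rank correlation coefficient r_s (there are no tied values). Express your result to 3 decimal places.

0.543

Rank X: 4, 2, 1, 5, 3, 6
Rank Y: 3, 5, 2, 4, 1, 6
d = rank(X) − rank(Y): 1, -3, -1, 1, 2, 0; Σd² = 16
ρ = 1 − 6Σd² / [n(n²−1)] = 1 − 6×16 / (6×35) = 1 − 96/210 ≈ 0.543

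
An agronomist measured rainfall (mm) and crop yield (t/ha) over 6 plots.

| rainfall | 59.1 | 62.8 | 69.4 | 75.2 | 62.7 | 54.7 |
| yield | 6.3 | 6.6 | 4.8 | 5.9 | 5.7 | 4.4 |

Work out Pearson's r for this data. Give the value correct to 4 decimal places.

n = 6, Σx = 383.9, Σy = 33.7, Σx² = 24831.43, Σy² = 192.95, Σxy = 2161.68
nΣxy − ΣxΣy = 12970.08 − 12937.43 = 32.65
nΣx² − (Σx)² = 148988.58 − 147379.21 = 1609.37; nΣy² − (Σy)² = 1157.7 − 1135.69 = 22.01
r = 32.65 / √(1609.37 × 22.01) = 32.65 / 188.2080 ≈ 0.1735

0.1735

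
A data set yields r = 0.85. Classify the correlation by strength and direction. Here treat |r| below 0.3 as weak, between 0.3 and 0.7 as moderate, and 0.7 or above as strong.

r = 0.85 > 0 so the relationship is positive.
|r| = 0.85, which falls in the strong range.

strong positive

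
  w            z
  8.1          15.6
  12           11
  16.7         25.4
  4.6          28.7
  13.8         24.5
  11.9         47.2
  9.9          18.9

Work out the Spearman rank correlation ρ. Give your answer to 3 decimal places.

-0.036

Rank w: 2, 5, 7, 1, 6, 4, 3
Rank z: 2, 1, 5, 6, 4, 7, 3
d = rank(w) − rank(z): 0, 4, 2, -5, 2, -3, 0; Σd² = 58
ρ = 1 − 6Σd² / [n(n²−1)] = 1 − 6×58 / (7×48) = 1 − 348/336 ≈ -0.036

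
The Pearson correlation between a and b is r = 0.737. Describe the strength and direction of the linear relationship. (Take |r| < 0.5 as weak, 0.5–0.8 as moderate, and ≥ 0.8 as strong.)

moderate positive

r = 0.737 > 0 so the relationship is positive.
|r| = 0.737, which falls in the moderate range.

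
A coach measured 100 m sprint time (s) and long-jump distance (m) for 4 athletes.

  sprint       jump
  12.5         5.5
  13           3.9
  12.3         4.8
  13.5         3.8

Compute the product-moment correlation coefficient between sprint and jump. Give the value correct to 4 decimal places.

-0.8171

n = 4, Σx = 51.3, Σy = 18, Σx² = 658.79, Σy² = 82.94, Σxy = 229.79
nΣxy − ΣxΣy = 919.16 − 923.4 = -4.24
nΣx² − (Σx)² = 2635.16 − 2631.69 = 3.47; nΣy² − (Σy)² = 331.76 − 324 = 7.76
r = -4.24 / √(3.47 × 7.76) = -4.24 / 5.1891 ≈ -0.8171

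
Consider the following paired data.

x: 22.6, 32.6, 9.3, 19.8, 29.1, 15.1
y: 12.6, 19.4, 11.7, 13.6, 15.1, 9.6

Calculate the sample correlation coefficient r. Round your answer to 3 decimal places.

n = 6, Σx = 128.5, Σy = 82, Σx² = 3126.87, Σy² = 1177.14, Σxy = 1879.66
nΣxy − ΣxΣy = 11277.96 − 10537 = 740.96
nΣx² − (Σx)² = 18761.22 − 16512.25 = 2248.97; nΣy² − (Σy)² = 7062.84 − 6724 = 338.84
r = 740.96 / √(2248.97 × 338.84) = 740.96 / 872.9496 ≈ 0.849

0.849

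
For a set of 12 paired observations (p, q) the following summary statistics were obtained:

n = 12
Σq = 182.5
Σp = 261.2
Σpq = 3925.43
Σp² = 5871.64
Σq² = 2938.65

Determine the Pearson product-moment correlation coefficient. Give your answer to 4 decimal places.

-0.2696

r = (nΣpq − ΣpΣq) / √[(nΣp² − (Σp)²)(nΣq² − (Σq)²)]
Numerator: 12×3925.43 − 261.2×182.5 = -563.84
Denominator: √[(70459.68 − 68225.44)(35263.8 − 33306.25)] = √[2234.24 × 1957.55] = 2091.3241
r = -563.84 / 2091.3241 ≈ -0.2696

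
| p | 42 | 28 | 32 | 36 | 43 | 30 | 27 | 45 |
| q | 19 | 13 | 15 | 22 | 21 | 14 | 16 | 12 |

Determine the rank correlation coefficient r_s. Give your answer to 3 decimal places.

0.119

Rank p: 6, 2, 4, 5, 7, 3, 1, 8
Rank q: 6, 2, 4, 8, 7, 3, 5, 1
d = rank(p) − rank(q): 0, 0, 0, -3, 0, 0, -4, 7; Σd² = 74
ρ = 1 − 6Σd² / [n(n²−1)] = 1 − 6×74 / (8×63) = 1 − 444/504 ≈ 0.119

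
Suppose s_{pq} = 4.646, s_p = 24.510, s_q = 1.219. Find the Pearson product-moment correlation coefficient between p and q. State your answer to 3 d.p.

0.156

r = Cov(p,q) / (s_p · s_q) = 4.646 / (24.510 × 1.219)
  = 4.646 / 29.8777 ≈ 0.156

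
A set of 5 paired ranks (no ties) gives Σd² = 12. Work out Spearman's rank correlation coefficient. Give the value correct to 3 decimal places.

ρ = 1 − 6Σd² / [n(n²−1)] = 1 − 6×12 / (5×24)
  = 1 − 72/120 = 1 − 0.6000 ≈ 0.400

0.400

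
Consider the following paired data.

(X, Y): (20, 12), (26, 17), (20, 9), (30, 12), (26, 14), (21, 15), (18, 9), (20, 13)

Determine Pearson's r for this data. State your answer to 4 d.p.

0.4674

n = 8, ΣX = 181, ΣY = 101, ΣX² = 4217, ΣY² = 1329, ΣXY = 2323
nΣXY − ΣXΣY = 18584 − 18281 = 303
nΣX² − (ΣX)² = 33736 − 32761 = 975; nΣY² − (ΣY)² = 10632 − 10201 = 431
r = 303 / √(975 × 431) = 303 / 648.2476 ≈ 0.4674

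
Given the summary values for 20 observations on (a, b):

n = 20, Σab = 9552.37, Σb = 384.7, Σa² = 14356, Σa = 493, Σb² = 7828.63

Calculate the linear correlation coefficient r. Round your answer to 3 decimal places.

0.072

r = (nΣab − ΣaΣb) / √[(nΣa² − (Σa)²)(nΣb² − (Σb)²)]
Numerator: 20×9552.37 − 493×384.7 = 1390.3
Denominator: √[(287120 − 243049)(156572.6 − 147994.09)] = √[44071 × 8578.51] = 19443.8554
r = 1390.3 / 19443.8554 ≈ 0.072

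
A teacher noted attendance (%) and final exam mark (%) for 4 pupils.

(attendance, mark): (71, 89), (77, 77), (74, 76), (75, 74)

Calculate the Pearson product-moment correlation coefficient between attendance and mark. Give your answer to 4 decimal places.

n = 4, Σx = 297, Σy = 316, Σx² = 22071, Σy² = 25102, Σxy = 23422
nΣxy − ΣxΣy = 93688 − 93852 = -164
nΣx² − (Σx)² = 88284 − 88209 = 75; nΣy² − (Σy)² = 100408 − 99856 = 552
r = -164 / √(75 × 552) = -164 / 203.4699 ≈ -0.8060

-0.8060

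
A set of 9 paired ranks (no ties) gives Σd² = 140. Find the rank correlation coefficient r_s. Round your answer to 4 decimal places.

-0.1667

ρ = 1 − 6Σd² / [n(n²−1)] = 1 − 6×140 / (9×80)
  = 1 − 840/720 = 1 − 1.16667 ≈ -0.1667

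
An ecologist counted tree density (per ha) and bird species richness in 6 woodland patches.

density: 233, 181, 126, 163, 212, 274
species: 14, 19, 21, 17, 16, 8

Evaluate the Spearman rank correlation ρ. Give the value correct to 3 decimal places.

-0.943

Rank density: 5, 3, 1, 2, 4, 6
Rank species: 2, 5, 6, 4, 3, 1
d = rank(density) − rank(species): 3, -2, -5, -2, 1, 5; Σd² = 68
ρ = 1 − 6Σd² / [n(n²−1)] = 1 − 6×68 / (6×35) = 1 − 408/210 ≈ -0.943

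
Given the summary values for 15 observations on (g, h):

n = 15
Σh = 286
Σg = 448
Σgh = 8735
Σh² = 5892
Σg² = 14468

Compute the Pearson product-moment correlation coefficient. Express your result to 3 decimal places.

r = (nΣgh − ΣgΣh) / √[(nΣg² − (Σg)²)(nΣh² − (Σh)²)]
Numerator: 15×8735 − 448×286 = 2897
Denominator: √[(217020 − 200704)(88380 − 81796)] = √[16316 × 6584] = 10364.5812
r = 2897 / 10364.5812 ≈ 0.280

0.280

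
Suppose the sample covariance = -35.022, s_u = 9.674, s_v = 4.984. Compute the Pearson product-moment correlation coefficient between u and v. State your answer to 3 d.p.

r = Cov(u,v) / (s_u · s_v) = -35.022 / (9.674 × 4.984)
  = -35.022 / 48.2152 ≈ -0.726

-0.726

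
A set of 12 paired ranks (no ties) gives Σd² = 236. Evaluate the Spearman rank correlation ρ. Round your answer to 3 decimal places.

0.175

ρ = 1 − 6Σd² / [n(n²−1)] = 1 − 6×236 / (12×143)
  = 1 − 1416/1716 = 1 − 0.8252 ≈ 0.175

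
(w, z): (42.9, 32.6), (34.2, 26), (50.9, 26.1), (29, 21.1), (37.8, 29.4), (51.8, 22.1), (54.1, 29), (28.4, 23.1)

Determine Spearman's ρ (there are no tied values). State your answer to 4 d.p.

Rank w: 5, 3, 6, 2, 4, 7, 8, 1
Rank z: 8, 4, 5, 1, 7, 2, 6, 3
d = rank(w) − rank(z): -3, -1, 1, 1, -3, 5, 2, -2; Σd² = 54
ρ = 1 − 6Σd² / [n(n²−1)] = 1 − 6×54 / (8×63) = 1 − 324/504 ≈ 0.3571

0.3571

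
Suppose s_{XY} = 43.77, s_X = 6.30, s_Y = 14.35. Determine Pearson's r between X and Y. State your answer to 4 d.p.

0.4842

r = Cov(X,Y) / (s_X · s_Y) = 43.77 / (6.30 × 14.35)
  = 43.77 / 90.4050 ≈ 0.4842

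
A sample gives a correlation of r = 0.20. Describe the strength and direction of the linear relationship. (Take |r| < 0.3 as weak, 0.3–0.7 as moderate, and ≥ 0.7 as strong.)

r = 0.20 > 0 so the relationship is positive.
|r| = 0.20, which falls in the weak range.

weak positive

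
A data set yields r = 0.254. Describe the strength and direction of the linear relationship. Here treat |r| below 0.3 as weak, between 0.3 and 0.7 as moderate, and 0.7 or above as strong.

r = 0.254 > 0 so the relationship is positive.
|r| = 0.254, which falls in the weak range.

weak positive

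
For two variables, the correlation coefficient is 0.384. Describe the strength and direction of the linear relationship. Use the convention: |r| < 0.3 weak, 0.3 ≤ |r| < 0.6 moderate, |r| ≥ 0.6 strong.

moderate positive

r = 0.384 > 0 so the relationship is positive.
|r| = 0.384, which falls in the moderate range.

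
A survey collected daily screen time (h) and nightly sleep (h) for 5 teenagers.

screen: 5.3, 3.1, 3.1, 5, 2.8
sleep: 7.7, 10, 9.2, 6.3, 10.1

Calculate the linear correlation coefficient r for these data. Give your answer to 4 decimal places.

-0.9058

n = 5, Σx = 19.3, Σy = 43.3, Σx² = 80.15, Σy² = 385.63, Σxy = 160.11
nΣxy − ΣxΣy = 800.55 − 835.69 = -35.14
nΣx² − (Σx)² = 400.75 − 372.49 = 28.26; nΣy² − (Σy)² = 1928.15 − 1874.89 = 53.26
r = -35.14 / √(28.26 × 53.26) = -35.14 / 38.7960 ≈ -0.9058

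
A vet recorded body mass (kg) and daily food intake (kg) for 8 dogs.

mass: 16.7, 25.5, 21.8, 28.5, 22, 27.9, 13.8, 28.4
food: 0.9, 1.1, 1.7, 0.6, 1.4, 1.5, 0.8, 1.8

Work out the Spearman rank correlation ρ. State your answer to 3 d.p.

Rank mass: 2, 5, 3, 8, 4, 6, 1, 7
Rank food: 3, 4, 7, 1, 5, 6, 2, 8
d = rank(mass) − rank(food): -1, 1, -4, 7, -1, 0, -1, -1; Σd² = 70
ρ = 1 − 6Σd² / [n(n²−1)] = 1 − 6×70 / (8×63) = 1 − 420/504 ≈ 0.167

0.167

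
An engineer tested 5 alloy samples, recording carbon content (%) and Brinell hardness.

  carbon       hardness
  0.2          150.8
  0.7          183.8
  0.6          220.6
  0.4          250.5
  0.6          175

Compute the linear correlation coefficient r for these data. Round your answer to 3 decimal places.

n = 5, Σx = 2.5, Σy = 980.7, Σx² = 1.41, Σy² = 198562.69, Σxy = 496.38
nΣxy − ΣxΣy = 2481.9 − 2451.75 = 30.15
nΣx² − (Σx)² = 7.05 − 6.25 = 0.8; nΣy² − (Σy)² = 992813.45 − 961772.49 = 31040.96
r = 30.15 / √(0.8 × 31040.96) = 30.15 / 157.5842 ≈ 0.191

0.191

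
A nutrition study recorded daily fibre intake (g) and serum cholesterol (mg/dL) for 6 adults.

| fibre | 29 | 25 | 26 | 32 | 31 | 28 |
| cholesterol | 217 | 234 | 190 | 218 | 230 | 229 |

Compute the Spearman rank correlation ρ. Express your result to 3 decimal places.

Rank fibre: 4, 1, 2, 6, 5, 3
Rank cholesterol: 2, 6, 1, 3, 5, 4
d = rank(fibre) − rank(cholesterol): 2, -5, 1, 3, 0, -1; Σd² = 40
ρ = 1 − 6Σd² / [n(n²−1)] = 1 − 6×40 / (6×35) = 1 − 240/210 ≈ -0.143

-0.143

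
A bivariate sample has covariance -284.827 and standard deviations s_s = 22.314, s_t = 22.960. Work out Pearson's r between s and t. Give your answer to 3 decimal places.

-0.556

r = Cov(s,t) / (s_s · s_t) = -284.827 / (22.314 × 22.960)
  = -284.827 / 512.3294 ≈ -0.556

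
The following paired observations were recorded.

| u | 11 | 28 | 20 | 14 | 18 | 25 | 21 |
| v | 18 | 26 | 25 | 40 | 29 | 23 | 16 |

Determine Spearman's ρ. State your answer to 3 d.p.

-0.143

Rank u: 1, 7, 4, 2, 3, 6, 5
Rank v: 2, 5, 4, 7, 6, 3, 1
d = rank(u) − rank(v): -1, 2, 0, -5, -3, 3, 4; Σd² = 64
ρ = 1 − 6Σd² / [n(n²−1)] = 1 − 6×64 / (7×48) = 1 − 384/336 ≈ -0.143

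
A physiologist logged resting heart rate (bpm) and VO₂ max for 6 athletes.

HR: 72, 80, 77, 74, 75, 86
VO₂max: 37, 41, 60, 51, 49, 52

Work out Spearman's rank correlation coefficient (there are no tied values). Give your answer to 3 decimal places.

0.486

Rank HR: 1, 5, 4, 2, 3, 6
Rank VO₂max: 1, 2, 6, 4, 3, 5
d = rank(HR) − rank(VO₂max): 0, 3, -2, -2, 0, 1; Σd² = 18
ρ = 1 − 6Σd² / [n(n²−1)] = 1 − 6×18 / (6×35) = 1 − 108/210 ≈ 0.486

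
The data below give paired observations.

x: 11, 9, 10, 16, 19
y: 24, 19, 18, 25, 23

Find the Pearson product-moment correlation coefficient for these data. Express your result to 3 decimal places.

0.653

n = 5, Σx = 65, Σy = 109, Σx² = 919, Σy² = 2415, Σxy = 1452
nΣxy − ΣxΣy = 7260 − 7085 = 175
nΣx² − (Σx)² = 4595 − 4225 = 370; nΣy² − (Σy)² = 12075 − 11881 = 194
r = 175 / √(370 × 194) = 175 / 267.9179 ≈ 0.653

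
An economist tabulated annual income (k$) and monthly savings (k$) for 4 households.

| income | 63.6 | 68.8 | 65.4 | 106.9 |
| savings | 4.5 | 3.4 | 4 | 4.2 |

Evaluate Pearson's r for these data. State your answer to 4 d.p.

n = 4, Σx = 304.7, Σy = 16.1, Σx² = 24483.17, Σy² = 65.45, Σxy = 1230.7
nΣxy − ΣxΣy = 4922.8 − 4905.67 = 17.13
nΣx² − (Σx)² = 97932.68 − 92842.09 = 5090.59; nΣy² − (Σy)² = 261.8 − 259.21 = 2.59
r = 17.13 / √(5090.59 × 2.59) = 17.13 / 114.8243 ≈ 0.1492

0.1492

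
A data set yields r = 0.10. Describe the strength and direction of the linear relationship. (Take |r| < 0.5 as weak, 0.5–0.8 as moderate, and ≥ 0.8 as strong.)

weak positive

r = 0.10 > 0 so the relationship is positive.
|r| = 0.10, which falls in the weak range.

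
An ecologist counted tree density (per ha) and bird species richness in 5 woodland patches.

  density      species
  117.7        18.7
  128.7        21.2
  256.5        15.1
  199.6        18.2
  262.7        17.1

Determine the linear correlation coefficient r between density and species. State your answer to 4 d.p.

n = 5, Σx = 965.2, Σy = 90.3, Σx² = 205060.68, Σy² = 1650.79, Σxy = 16927.47
nΣxy − ΣxΣy = 84637.35 − 87157.56 = -2520.21
nΣx² − (Σx)² = 1025303.4 − 931611.04 = 93692.36; nΣy² − (Σy)² = 8253.95 − 8154.09 = 99.86
r = -2520.21 / √(93692.36 × 99.86) = -2520.21 / 3058.7774 ≈ -0.8239

-0.8239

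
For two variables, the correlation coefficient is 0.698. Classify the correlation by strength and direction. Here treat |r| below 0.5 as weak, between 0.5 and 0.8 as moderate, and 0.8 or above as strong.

moderate positive

r = 0.698 > 0 so the relationship is positive.
|r| = 0.698, which falls in the moderate range.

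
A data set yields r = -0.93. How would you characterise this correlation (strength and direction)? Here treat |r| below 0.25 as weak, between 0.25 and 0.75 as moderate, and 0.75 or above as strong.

r = -0.93 < 0 so the relationship is negative.
|r| = 0.93, which falls in the strong range.

strong negative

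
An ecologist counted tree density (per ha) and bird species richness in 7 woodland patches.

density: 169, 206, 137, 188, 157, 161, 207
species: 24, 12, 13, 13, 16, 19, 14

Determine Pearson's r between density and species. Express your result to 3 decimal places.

-0.299

n = 7, Σx = 1225, Σy = 111, Σx² = 218529, Σy² = 1871, Σxy = 19222
nΣxy − ΣxΣy = 134554 − 135975 = -1421
nΣx² − (Σx)² = 1529703 − 1500625 = 29078; nΣy² − (Σy)² = 13097 − 12321 = 776
r = -1421 / √(29078 × 776) = -1421 / 4750.2135 ≈ -0.299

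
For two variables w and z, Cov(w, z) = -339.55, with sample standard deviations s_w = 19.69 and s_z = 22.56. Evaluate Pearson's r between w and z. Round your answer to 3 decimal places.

-0.764

r = Cov(w,z) / (s_w · s_z) = -339.55 / (19.69 × 22.56)
  = -339.55 / 444.2064 ≈ -0.764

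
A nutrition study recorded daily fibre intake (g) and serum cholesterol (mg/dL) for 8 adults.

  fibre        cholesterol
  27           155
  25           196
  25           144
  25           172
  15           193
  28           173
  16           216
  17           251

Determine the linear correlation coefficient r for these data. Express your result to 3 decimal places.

n = 8, Σx = 178, Σy = 1500, Σx² = 4158, Σy² = 289596, Σxy = 32447
nΣxy − ΣxΣy = 259576 − 267000 = -7424
nΣx² − (Σx)² = 33264 − 31684 = 1580; nΣy² − (Σy)² = 2316768 − 2250000 = 66768
r = -7424 / √(1580 × 66768) = -7424 / 10271.0000 ≈ -0.723

-0.723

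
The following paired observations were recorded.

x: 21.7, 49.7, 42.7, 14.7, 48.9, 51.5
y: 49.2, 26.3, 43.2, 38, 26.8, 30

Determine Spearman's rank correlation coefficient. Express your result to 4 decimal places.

-0.6571

Rank x: 2, 5, 3, 1, 4, 6
Rank y: 6, 1, 5, 4, 2, 3
d = rank(x) − rank(y): -4, 4, -2, -3, 2, 3; Σd² = 58
ρ = 1 − 6Σd² / [n(n²−1)] = 1 − 6×58 / (6×35) = 1 − 348/210 ≈ -0.6571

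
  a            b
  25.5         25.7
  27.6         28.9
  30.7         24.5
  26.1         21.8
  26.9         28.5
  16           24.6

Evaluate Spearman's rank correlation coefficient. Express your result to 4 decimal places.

Rank a: 2, 5, 6, 3, 4, 1
Rank b: 4, 6, 2, 1, 5, 3
d = rank(a) − rank(b): -2, -1, 4, 2, -1, -2; Σd² = 30
ρ = 1 − 6Σd² / [n(n²−1)] = 1 − 6×30 / (6×35) = 1 − 180/210 ≈ 0.1429

0.1429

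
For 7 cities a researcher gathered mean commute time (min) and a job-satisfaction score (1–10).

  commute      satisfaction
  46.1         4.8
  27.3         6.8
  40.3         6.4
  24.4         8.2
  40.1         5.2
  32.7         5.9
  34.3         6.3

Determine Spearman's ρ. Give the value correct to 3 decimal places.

Rank commute: 7, 2, 6, 1, 5, 3, 4
Rank satisfaction: 1, 6, 5, 7, 2, 3, 4
d = rank(commute) − rank(satisfaction): 6, -4, 1, -6, 3, 0, 0; Σd² = 98
ρ = 1 − 6Σd² / [n(n²−1)] = 1 − 6×98 / (7×48) = 1 − 588/336 ≈ -0.750

-0.750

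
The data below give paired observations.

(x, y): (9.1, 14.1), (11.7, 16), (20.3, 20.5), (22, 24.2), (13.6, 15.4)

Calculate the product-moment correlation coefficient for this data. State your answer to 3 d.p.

0.959

n = 5, Σx = 76.7, Σy = 90.2, Σx² = 1300.75, Σy² = 1697.86, Σxy = 1473.5
nΣxy − ΣxΣy = 7367.5 − 6918.34 = 449.16
nΣx² − (Σx)² = 6503.75 − 5882.89 = 620.86; nΣy² − (Σy)² = 8489.3 − 8136.04 = 353.26
r = 449.16 / √(620.86 × 353.26) = 449.16 / 468.3215 ≈ 0.959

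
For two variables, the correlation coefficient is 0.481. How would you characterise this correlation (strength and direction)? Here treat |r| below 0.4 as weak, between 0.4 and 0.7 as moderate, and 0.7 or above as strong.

moderate positive

r = 0.481 > 0 so the relationship is positive.
|r| = 0.481, which falls in the moderate range.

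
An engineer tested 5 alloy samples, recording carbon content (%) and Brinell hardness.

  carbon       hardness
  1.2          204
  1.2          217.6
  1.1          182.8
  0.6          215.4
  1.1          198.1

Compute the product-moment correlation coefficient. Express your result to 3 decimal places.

-0.315

n = 5, Σx = 5.2, Σy = 1017.9, Σx² = 5.66, Σy² = 208022.37, Σxy = 1054.15
nΣxy − ΣxΣy = 5270.75 − 5293.08 = -22.33
nΣx² − (Σx)² = 28.3 − 27.04 = 1.26; nΣy² − (Σy)² = 1040111.85 − 1036120.41 = 3991.44
r = -22.33 / √(1.26 × 3991.44) = -22.33 / 70.9170 ≈ -0.315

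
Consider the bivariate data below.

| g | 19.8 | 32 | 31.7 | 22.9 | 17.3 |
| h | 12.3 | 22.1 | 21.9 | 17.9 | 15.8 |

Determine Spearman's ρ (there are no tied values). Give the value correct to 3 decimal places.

Rank g: 2, 5, 4, 3, 1
Rank h: 1, 5, 4, 3, 2
d = rank(g) − rank(h): 1, 0, 0, 0, -1; Σd² = 2
ρ = 1 − 6Σd² / [n(n²−1)] = 1 − 6×2 / (5×24) = 1 − 12/120 ≈ 0.900

0.900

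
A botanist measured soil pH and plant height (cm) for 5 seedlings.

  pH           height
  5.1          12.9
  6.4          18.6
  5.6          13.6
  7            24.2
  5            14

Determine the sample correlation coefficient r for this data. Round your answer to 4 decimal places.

0.9473

n = 5, Σx = 29.1, Σy = 83.3, Σx² = 172.33, Σy² = 1478.97, Σxy = 500.39
nΣxy − ΣxΣy = 2501.95 − 2424.03 = 77.92
nΣx² − (Σx)² = 861.65 − 846.81 = 14.84; nΣy² − (Σy)² = 7394.85 − 6938.89 = 455.96
r = 77.92 / √(14.84 × 455.96) = 77.92 / 82.2584 ≈ 0.9473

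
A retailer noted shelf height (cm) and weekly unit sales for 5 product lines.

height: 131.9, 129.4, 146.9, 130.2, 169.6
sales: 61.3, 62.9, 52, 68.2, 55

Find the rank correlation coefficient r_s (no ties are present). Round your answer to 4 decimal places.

Rank height: 3, 1, 4, 2, 5
Rank sales: 3, 4, 1, 5, 2
d = rank(height) − rank(sales): 0, -3, 3, -3, 3; Σd² = 36
ρ = 1 − 6Σd² / [n(n²−1)] = 1 − 6×36 / (5×24) = 1 − 216/120 ≈ -0.8000

-0.8000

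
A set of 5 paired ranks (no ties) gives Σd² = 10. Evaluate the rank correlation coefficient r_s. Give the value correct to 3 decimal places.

0.500

ρ = 1 − 6Σd² / [n(n²−1)] = 1 − 6×10 / (5×24)
  = 1 − 60/120 = 1 − 0.5000 ≈ 0.500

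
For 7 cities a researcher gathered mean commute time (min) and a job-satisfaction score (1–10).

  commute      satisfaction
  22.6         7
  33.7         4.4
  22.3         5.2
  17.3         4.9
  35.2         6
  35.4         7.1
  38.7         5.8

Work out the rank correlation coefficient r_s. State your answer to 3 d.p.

Rank commute: 3, 4, 2, 1, 5, 6, 7
Rank satisfaction: 6, 1, 3, 2, 5, 7, 4
d = rank(commute) − rank(satisfaction): -3, 3, -1, -1, 0, -1, 3; Σd² = 30
ρ = 1 − 6Σd² / [n(n²−1)] = 1 − 6×30 / (7×48) = 1 − 180/336 ≈ 0.464

0.464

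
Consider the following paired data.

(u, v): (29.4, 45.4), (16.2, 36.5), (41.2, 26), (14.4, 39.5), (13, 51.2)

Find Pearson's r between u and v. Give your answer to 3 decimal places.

-0.657

n = 5, Σu = 114.2, Σv = 198.6, Σu² = 3200.6, Σv² = 8251.1, Σuv = 4231.66
nΣuv − ΣuΣv = 21158.3 − 22680.12 = -1521.82
nΣu² − (Σu)² = 16003 − 13041.64 = 2961.36; nΣv² − (Σv)² = 41255.5 − 39441.96 = 1813.54
r = -1521.82 / √(2961.36 × 1813.54) = -1521.82 / 2317.4436 ≈ -0.657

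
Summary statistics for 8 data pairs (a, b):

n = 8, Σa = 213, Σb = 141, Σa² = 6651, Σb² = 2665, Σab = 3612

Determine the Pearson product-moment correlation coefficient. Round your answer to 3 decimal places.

-0.339

r = (nΣab − ΣaΣb) / √[(nΣa² − (Σa)²)(nΣb² − (Σb)²)]
Numerator: 8×3612 − 213×141 = -1137
Denominator: √[(53208 − 45369)(21320 − 19881)] = √[7839 × 1439] = 3358.6189
r = -1137 / 3358.6189 ≈ -0.339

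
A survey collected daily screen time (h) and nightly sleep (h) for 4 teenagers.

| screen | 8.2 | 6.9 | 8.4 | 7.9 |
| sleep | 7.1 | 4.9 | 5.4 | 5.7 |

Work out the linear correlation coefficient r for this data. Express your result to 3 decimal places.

0.576

n = 4, Σx = 31.4, Σy = 23.1, Σx² = 247.82, Σy² = 136.07, Σxy = 182.42
nΣxy − ΣxΣy = 729.68 − 725.34 = 4.34
nΣx² − (Σx)² = 991.28 − 985.96 = 5.32; nΣy² − (Σy)² = 544.28 − 533.61 = 10.67
r = 4.34 / √(5.32 × 10.67) = 4.34 / 7.5342 ≈ 0.576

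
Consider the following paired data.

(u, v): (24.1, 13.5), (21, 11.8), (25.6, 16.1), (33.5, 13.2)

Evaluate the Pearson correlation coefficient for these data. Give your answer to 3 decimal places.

n = 4, Σu = 104.2, Σv = 54.6, Σu² = 2799.42, Σv² = 754.94, Σuv = 1427.51
nΣuv − ΣuΣv = 5710.04 − 5689.32 = 20.72
nΣu² − (Σu)² = 11197.68 − 10857.64 = 340.04; nΣv² − (Σv)² = 3019.76 − 2981.16 = 38.6
r = 20.72 / √(340.04 × 38.6) = 20.72 / 114.5668 ≈ 0.181

0.181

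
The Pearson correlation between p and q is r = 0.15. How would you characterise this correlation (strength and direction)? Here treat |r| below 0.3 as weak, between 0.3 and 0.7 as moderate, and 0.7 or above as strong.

weak positive

r = 0.15 > 0 so the relationship is positive.
|r| = 0.15, which falls in the weak range.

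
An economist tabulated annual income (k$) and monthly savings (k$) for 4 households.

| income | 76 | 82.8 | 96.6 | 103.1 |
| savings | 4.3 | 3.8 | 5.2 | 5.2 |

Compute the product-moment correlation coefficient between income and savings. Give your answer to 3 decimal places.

n = 4, Σx = 358.5, Σy = 18.5, Σx² = 32593.01, Σy² = 87.01, Σxy = 1679.88
nΣxy − ΣxΣy = 6719.52 − 6632.25 = 87.27
nΣx² − (Σx)² = 130372.04 − 128522.25 = 1849.79; nΣy² − (Σy)² = 348.04 − 342.25 = 5.79
r = 87.27 / √(1849.79 × 5.79) = 87.27 / 103.4905 ≈ 0.843

0.843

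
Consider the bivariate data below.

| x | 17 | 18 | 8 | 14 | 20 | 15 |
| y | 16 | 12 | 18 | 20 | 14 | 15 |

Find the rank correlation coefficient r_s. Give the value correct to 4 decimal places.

-0.8286

Rank x: 4, 5, 1, 2, 6, 3
Rank y: 4, 1, 5, 6, 2, 3
d = rank(x) − rank(y): 0, 4, -4, -4, 4, 0; Σd² = 64
ρ = 1 − 6Σd² / [n(n²−1)] = 1 − 6×64 / (6×35) = 1 − 384/210 ≈ -0.8286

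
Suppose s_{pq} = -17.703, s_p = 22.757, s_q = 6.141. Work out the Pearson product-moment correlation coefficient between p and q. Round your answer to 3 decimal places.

r = Cov(p,q) / (s_p · s_q) = -17.703 / (22.757 × 6.141)
  = -17.703 / 139.7507 ≈ -0.127

-0.127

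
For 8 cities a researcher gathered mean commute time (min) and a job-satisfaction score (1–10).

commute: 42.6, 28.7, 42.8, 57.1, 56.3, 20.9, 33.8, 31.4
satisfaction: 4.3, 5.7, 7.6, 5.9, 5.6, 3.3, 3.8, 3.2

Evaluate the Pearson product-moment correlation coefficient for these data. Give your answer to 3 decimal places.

0.559

n = 8, Σx = 313.6, Σy = 39.4, Σx² = 13465.6, Σy² = 210.48, Σxy = 1622.11
nΣxy − ΣxΣy = 12976.88 − 12355.84 = 621.04
nΣx² − (Σx)² = 107724.8 − 98344.96 = 9379.84; nΣy² − (Σy)² = 1683.84 − 1552.36 = 131.48
r = 621.04 / √(9379.84 × 131.48) = 621.04 / 1110.5230 ≈ 0.559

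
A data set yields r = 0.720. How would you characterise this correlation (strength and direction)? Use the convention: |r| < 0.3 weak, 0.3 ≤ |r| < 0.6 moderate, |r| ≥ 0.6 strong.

r = 0.720 > 0 so the relationship is positive.
|r| = 0.720, which falls in the strong range.

strong positive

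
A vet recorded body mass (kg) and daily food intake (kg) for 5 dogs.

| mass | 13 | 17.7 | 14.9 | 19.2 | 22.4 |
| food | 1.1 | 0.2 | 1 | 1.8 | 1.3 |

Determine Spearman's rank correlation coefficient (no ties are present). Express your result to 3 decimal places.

Rank mass: 1, 3, 2, 4, 5
Rank food: 3, 1, 2, 5, 4
d = rank(mass) − rank(food): -2, 2, 0, -1, 1; Σd² = 10
ρ = 1 − 6Σd² / [n(n²−1)] = 1 − 6×10 / (5×24) = 1 − 60/120 ≈ 0.500

0.500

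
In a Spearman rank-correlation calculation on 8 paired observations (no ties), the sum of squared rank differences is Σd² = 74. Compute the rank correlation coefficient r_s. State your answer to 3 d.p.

0.119

ρ = 1 − 6Σd² / [n(n²−1)] = 1 − 6×74 / (8×63)
  = 1 − 444/504 = 1 − 0.8810 ≈ 0.119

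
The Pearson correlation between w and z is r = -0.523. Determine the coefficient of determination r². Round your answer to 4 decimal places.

r² = (-0.523)² = 0.2735

0.2735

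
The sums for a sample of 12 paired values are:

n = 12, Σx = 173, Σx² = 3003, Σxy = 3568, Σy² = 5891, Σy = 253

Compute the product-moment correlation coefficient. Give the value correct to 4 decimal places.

r = (nΣxy − ΣxΣy) / √[(nΣx² − (Σx)²)(nΣy² − (Σy)²)]
Numerator: 12×3568 − 173×253 = -953
Denominator: √[(36036 − 29929)(70692 − 64009)] = √[6107 × 6683] = 6388.5116
r = -953 / 6388.5116 ≈ -0.1492

-0.1492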